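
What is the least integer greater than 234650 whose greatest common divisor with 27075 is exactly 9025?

27075 = 9025·3. Any x with gcd(x, 27075) = 9025 is a multiple of 9025, say 9025s, with s coprime to 3.
Need s > 234650/9025, so s ≥ 27. First s ≥ 27 with gcd(s, 3) = 1 is s = 28. Thus x = 9025·28 = 252700.

252700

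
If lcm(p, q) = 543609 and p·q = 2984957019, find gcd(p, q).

5491

From gcd × lcm = pq: gcd = 2984957019 / 543609 = 5491.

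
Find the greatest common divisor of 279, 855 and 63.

gcd(279, 855): 855 = 3·279 + 18; 279 = 15·18 + 9; 18 = 2·9 + 0 → 9
gcd(9, 63): 63 = 7·9 + 0 → 9

9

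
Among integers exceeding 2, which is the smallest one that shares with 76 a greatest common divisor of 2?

6

76 = 2·38. Any k with gcd(k, 76) = 2 is a multiple of 2, say 2s, with s coprime to 38.
Need s > 2/2, so s ≥ 2. First s ≥ 2 with gcd(s, 38) = 1 is s = 3. Thus k = 2·3 = 6.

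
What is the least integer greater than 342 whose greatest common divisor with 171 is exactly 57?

399

171 = 57·3. Any t with gcd(t, 171) = 57 is a multiple of 57, say 57s, with s coprime to 3.
Need s > 342/57, so s ≥ 7. First s ≥ 7 with gcd(s, 3) = 1 is s = 7. Thus t = 57·7 = 399.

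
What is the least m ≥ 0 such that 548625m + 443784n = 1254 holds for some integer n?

11158

gcd(548625, 443784) = 33 (Euclid: 548625 = 1·443784 + 104841; 443784 = 4·104841 + 24420; 104841 = 4·24420 + 7161; 24420 = 3·7161 + 2937; 7161 = 2·2937 + 1287; 2937 = 2·1287 + 363; 1287 = 3·363 + 198; 363 = 1·198 + 165; 198 = 1·165 + 33; 165 = 5·33 + 0), and 33 | 1254.
Extended Euclid: 548625·(2417) + 443784·(-2988) = 33. Scale by 38: m₀ = 91846.
General solution m = m₀ + 13448t; reducing mod 13448 gives m = 11158 (and n = -13794).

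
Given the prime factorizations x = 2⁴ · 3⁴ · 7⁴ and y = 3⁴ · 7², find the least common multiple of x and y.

max exponent per prime: 2⁴ · 3⁴ · 7⁴ = 3111696

3111696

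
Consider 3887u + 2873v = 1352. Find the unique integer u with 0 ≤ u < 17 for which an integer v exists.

7

Reduce mod 2873: 3887u ≡ 1352 (mod 2873). With g = gcd(3887, 2873) = 169 dividing 1352, divide through: 23u ≡ 8 (mod 17).
Since gcd(23, 17) = 1, u ≡ 8·(23)⁻¹ ≡ 7 (mod 17). Smallest non-negative: 7.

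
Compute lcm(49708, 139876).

6014668

49708 = 2² · 17² · 43; 139876 = 2² · 11² · 17²
max exponents: 2² · 11² · 17² · 43 = 6014668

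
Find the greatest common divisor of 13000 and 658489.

13

13000 = 2³ · 5³ · 13
658489 = 13 · 37³
Common: 13 = 13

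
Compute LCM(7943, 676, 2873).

540124

lcm(7943, 676) = 7943·676/gcd = 5369468/169 = 31772
lcm(31772, 2873) = 31772·2873/gcd = 91280956/169 = 540124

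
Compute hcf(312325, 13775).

Euclid: 312325 = 22·13775 + 9275; 13775 = 1·9275 + 4500; 9275 = 2·4500 + 275; 4500 = 16·275 + 100; 275 = 2·100 + 75; 100 = 1·75 + 25; 75 = 3·25 + 0. Last nonzero remainder: 25.

25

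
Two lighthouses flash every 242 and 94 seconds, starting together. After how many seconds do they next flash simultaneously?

gcd first: 242 = 2·94 + 54; 94 = 1·54 + 40; 54 = 1·40 + 14; 40 = 2·14 + 12; 14 = 1·12 + 2; 12 = 6·2 + 0 → gcd = 2
lcm = 242·94/gcd = 22748/2 = 11374

11374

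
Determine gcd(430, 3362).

Euclid: 3362 = 7·430 + 352; 430 = 1·352 + 78; 352 = 4·78 + 40; 78 = 1·40 + 38; 40 = 1·38 + 2; 38 = 19·2 + 0. Last nonzero remainder: 2.

2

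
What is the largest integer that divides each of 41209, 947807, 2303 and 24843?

41209 = 7² · 29²; 947807 = 7² · 23 · 29²; 2303 = 7² · 47; 24843 = 3 · 7² · 13²
gcd takes min exponent of each prime: 7² = 49

49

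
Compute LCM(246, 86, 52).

246 = 2 · 3 · 41; 86 = 2 · 43; 52 = 2² · 13
lcm takes max exponent of each prime: 2² · 3 · 13 · 41 · 43 = 275028

275028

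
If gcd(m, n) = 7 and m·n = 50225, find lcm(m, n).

For any two positive integers, gcd × lcm equals their product. Hence lcm = 50225 / 7 = 7175.

7175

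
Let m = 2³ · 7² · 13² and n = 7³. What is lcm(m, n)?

max exponent per prime: 2³ · 7³ · 13² = 463736

463736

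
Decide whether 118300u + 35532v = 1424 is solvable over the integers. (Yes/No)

gcd(118300, 35532): 118300 = 3·35532 + 11704; 35532 = 3·11704 + 420; 11704 = 27·420 + 364; 420 = 1·364 + 56; 364 = 6·56 + 28; 56 = 2·28 + 0 → 28
28 does not divide 1424, so a solution does not exist.

No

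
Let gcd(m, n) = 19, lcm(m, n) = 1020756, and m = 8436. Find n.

2299

m·n = gcd·lcm = 19·1020756 = 19394364, so n = 19394364/8436 = 2299.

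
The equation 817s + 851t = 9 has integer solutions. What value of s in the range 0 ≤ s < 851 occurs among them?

225

Reduce mod 851: 817s ≡ 9 (mod 851). With g = gcd(817, 851) = 1 dividing 9, divide through: 817s ≡ 9 (mod 851).
Since gcd(817, 851) = 1, s ≡ 9·(817)⁻¹ ≡ 225 (mod 851). Smallest non-negative: 225.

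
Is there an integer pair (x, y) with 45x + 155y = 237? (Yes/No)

gcd(45, 155): 155 = 3·45 + 20; 45 = 2·20 + 5; 20 = 4·5 + 0 → 5
5 does not divide 237, so a solution does not exist.

No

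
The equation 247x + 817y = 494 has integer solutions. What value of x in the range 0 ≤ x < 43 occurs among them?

Reduce mod 817: 247x ≡ 494 (mod 817). With g = gcd(247, 817) = 19 dividing 494, divide through: 13x ≡ 26 (mod 43).
Since gcd(13, 43) = 1, x ≡ 26·(13)⁻¹ ≡ 2 (mod 43). Smallest non-negative: 2.

2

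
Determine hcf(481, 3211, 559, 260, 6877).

gcd(481, 3211): 3211 = 6·481 + 325; 481 = 1·325 + 156; 325 = 2·156 + 13; 156 = 12·13 + 0 → 13
gcd(13, 559): 559 = 43·13 + 0 → 13
gcd(13, 260): 260 = 20·13 + 0 → 13
gcd(13, 6877): 6877 = 529·13 + 0 → 13

13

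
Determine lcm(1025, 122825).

gcd first: 122825 = 119·1025 + 850; 1025 = 1·850 + 175; 850 = 4·175 + 150; 175 = 1·150 + 25; 150 = 6·25 + 0 → gcd = 25
lcm = 1025·122825/gcd = 125895625/25 = 5035825

5035825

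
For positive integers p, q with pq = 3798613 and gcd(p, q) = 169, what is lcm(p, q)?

Since gcd(p,q)·lcm(p,q) = pq, lcm = 3798613/169 = 22477.

22477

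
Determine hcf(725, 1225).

Euclid: 1225 = 1·725 + 500; 725 = 1·500 + 225; 500 = 2·225 + 50; 225 = 4·50 + 25; 50 = 2·25 + 0. Last nonzero remainder: 25.

25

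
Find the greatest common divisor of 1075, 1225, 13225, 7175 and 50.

25

gcd(1075, 1225): 1225 = 1·1075 + 150; 1075 = 7·150 + 25; 150 = 6·25 + 0 → 25
gcd(25, 13225): 13225 = 529·25 + 0 → 25
gcd(25, 7175): 7175 = 287·25 + 0 → 25
gcd(25, 50): 50 = 2·25 + 0 → 25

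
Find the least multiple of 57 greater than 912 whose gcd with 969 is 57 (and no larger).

1026

Multiples of 57 above 912: 57·17, 57·18, … . Need the cofactor coprime to 969/57 = 17.
Checking s = 17, 18, … the first with gcd(s, 17) = 1 is s = 18, giving 1026.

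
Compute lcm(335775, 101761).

335775 = 3 · 5² · 11² · 37; 101761 = 11² · 29²
max exponents: 3 · 5² · 11² · 29² · 37 = 282386775

282386775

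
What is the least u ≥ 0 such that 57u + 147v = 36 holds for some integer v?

Euclid: 147 = 2·57 + 33; 57 = 1·33 + 24; 33 = 1·24 + 9; 24 = 2·9 + 6; 9 = 1·6 + 3; 6 = 2·3 + 0 → gcd = 3; 36 = 3·12.
Back-substitution yields 57·(-18) + 147·(7) = 3, so one solution is u = -18·12 = -216, v = 7·12 = 84.
Solutions in u differ by 147/3 = 49; the one in [0, 49) is -216 mod 49 = 29.

29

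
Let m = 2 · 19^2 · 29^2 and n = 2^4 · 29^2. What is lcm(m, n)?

4857616

max exponent per prime: 2^4 · 19^2 · 29^2 = 4857616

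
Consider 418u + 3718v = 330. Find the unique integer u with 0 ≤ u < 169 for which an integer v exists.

152

Euclid: 3718 = 8·418 + 374; 418 = 1·374 + 44; 374 = 8·44 + 22; 44 = 2·22 + 0 → gcd = 22; 330 = 22·15.
Back-substitution yields 418·(-80) + 3718·(9) = 22, so one solution is u = -80·15 = -1200, v = 9·15 = 135.
Solutions in u differ by 3718/22 = 169; the one in [0, 169) is -1200 mod 169 = 152.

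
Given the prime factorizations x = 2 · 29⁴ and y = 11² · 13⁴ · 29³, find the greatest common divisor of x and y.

24389

min exponent per shared prime: 29³ = 24389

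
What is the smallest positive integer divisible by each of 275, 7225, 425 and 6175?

19630325

lcm(275, 7225) = 275·7225/gcd = 1986875/25 = 79475
lcm(79475, 425) = 79475·425/gcd = 33776875/425 = 79475
lcm(79475, 6175) = 79475·6175/gcd = 490758125/25 = 19630325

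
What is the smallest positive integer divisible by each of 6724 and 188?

6724 = 2² · 41²; 188 = 2² · 47
max exponents: 2² · 41² · 47 = 316028

316028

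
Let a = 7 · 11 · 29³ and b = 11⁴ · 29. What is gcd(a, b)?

319

min exponent per shared prime: 11 · 29 = 319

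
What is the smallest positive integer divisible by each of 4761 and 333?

176157

gcd first: 4761 = 14·333 + 99; 333 = 3·99 + 36; 99 = 2·36 + 27; 36 = 1·27 + 9; 27 = 3·9 + 0 → gcd = 9
lcm = 4761·333/gcd = 1585413/9 = 176157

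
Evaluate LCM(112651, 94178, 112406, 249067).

lcm(112651, 94178) = 112651·94178/gcd = 10609245878/49 = 216515222
lcm(216515222, 112406) = 216515222·112406/gcd = 24337610044132/3038 = 8011063214
lcm(8011063214, 249067) = 8011063214·249067/gcd = 1995291481521338/49 = 40720234316762

40720234316762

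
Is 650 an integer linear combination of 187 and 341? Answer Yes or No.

gcd(187, 341): 341 = 1·187 + 154; 187 = 1·154 + 33; 154 = 4·33 + 22; 33 = 1·22 + 11; 22 = 2·11 + 0 → 11
11 does not divide 650, so a solution does not exist.

No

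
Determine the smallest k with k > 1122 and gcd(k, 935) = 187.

935 = 187·5. Any k with gcd(k, 935) = 187 is a multiple of 187, say 187s, with s coprime to 5.
Need s > 1122/187, so s ≥ 7. First s ≥ 7 with gcd(s, 5) = 1 is s = 7. Thus k = 187·7 = 1309.

1309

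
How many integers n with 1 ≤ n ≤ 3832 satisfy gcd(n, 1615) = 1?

1615 = 5·17·19. Inclusion–exclusion on these primes:
3832 − ⌊3832/5⌋ − ⌊3832/17⌋ − ⌊3832/19⌋ + ⌊3832/85⌋ + ⌊3832/95⌋ + ⌊3832/323⌋ − ⌊3832/1615⌋ = 2734

2734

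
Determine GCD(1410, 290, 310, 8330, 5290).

10

gcd(1410, 290): 1410 = 4·290 + 250; 290 = 1·250 + 40; 250 = 6·40 + 10; 40 = 4·10 + 0 → 10
gcd(10, 310): 310 = 31·10 + 0 → 10
gcd(10, 8330): 8330 = 833·10 + 0 → 10
gcd(10, 5290): 5290 = 529·10 + 0 → 10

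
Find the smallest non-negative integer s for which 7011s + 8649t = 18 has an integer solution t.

Reduce mod 8649: 7011s ≡ 18 (mod 8649). With g = gcd(7011, 8649) = 9 dividing 18, divide through: 779s ≡ 2 (mod 961).
Since gcd(779, 961) = 1, s ≡ 2·(779)⁻¹ ≡ 264 (mod 961). Smallest non-negative: 264.

264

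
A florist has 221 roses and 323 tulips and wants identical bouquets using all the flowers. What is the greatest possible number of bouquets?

221 = 13 · 17
323 = 17 · 19
Common: 17 = 17

17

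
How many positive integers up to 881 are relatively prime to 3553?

714

3553 = 11·17·19. Inclusion–exclusion on these primes:
881 − ⌊881/11⌋ − ⌊881/17⌋ − ⌊881/19⌋ + ⌊881/187⌋ + ⌊881/209⌋ + ⌊881/323⌋ − ⌊881/3553⌋ = 714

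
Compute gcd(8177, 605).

Euclid: 8177 = 13·605 + 312; 605 = 1·312 + 293; 312 = 1·293 + 19; 293 = 15·19 + 8; 19 = 2·8 + 3; 8 = 2·3 + 2; 3 = 1·2 + 1; 2 = 2·1 + 0. Last nonzero remainder: 1.

1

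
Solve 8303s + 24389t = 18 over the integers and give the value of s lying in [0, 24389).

7223

gcd(8303, 24389) = 1 (Euclid: 24389 = 2·8303 + 7783; 8303 = 1·7783 + 520; 7783 = 14·520 + 503; 520 = 1·503 + 17; 503 = 29·17 + 10; 17 = 1·10 + 7; 10 = 1·7 + 3; 7 = 2·3 + 1; 3 = 3·1 + 0), and 1 | 18.
Extended Euclid: 8303·(7176) + 24389·(-2443) = 1. Scale by 18: s₀ = 129168.
General solution s = s₀ + 24389k; reducing mod 24389 gives s = 7223 (and t = -2459).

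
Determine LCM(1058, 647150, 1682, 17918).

1058 = 2 · 23²; 647150 = 2 · 5² · 7 · 43²; 1682 = 2 · 29²; 17918 = 2 · 17² · 31
lcm takes max exponent of each prime: 2 · 5² · 7 · 17² · 23² · 29² · 31 · 43² = 2579384940579650

2579384940579650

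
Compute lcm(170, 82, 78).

271830

170 = 2 · 5 · 17; 82 = 2 · 41; 78 = 2 · 3 · 13
lcm takes max exponent of each prime: 2 · 3 · 5 · 13 · 17 · 41 = 271830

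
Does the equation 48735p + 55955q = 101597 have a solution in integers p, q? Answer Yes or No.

gcd(48735, 55955): 55955 = 1·48735 + 7220; 48735 = 6·7220 + 5415; 7220 = 1·5415 + 1805; 5415 = 3·1805 + 0 → 1805
1805 does not divide 101597, so a solution does not exist.

No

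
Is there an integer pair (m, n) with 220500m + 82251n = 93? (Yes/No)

No

By Bézout, 220500m + 82251n = 93 has integer solutions iff gcd(220500, 82251) | 93.
Euclid: 220500 = 2·82251 + 55998; 82251 = 1·55998 + 26253; 55998 = 2·26253 + 3492; 26253 = 7·3492 + 1809; 3492 = 1·1809 + 1683; 1809 = 1·1683 + 126; 1683 = 13·126 + 45; 126 = 2·45 + 36; 45 = 1·36 + 9; 36 = 4·9 + 0. gcd = 9; 93 mod 9 = 3. No.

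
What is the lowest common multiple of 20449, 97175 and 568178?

39530984350

20449 = 11² · 13²; 97175 = 5² · 13² · 23; 568178 = 2 · 13² · 41²
lcm takes max exponent of each prime: 2 · 5² · 11² · 13² · 23 · 41² = 39530984350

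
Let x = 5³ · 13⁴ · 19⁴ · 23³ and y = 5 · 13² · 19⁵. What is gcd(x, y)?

110121245

min exponent per shared prime: 5 · 13² · 19⁴ = 110121245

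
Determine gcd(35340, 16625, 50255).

95

gcd(35340, 16625): 35340 = 2·16625 + 2090; 16625 = 7·2090 + 1995; 2090 = 1·1995 + 95; 1995 = 21·95 + 0 → 95
gcd(95, 50255): 50255 = 529·95 + 0 → 95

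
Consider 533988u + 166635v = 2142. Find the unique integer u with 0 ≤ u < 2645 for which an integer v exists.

1149

Euclid: 533988 = 3·166635 + 34083; 166635 = 4·34083 + 30303; 34083 = 1·30303 + 3780; 30303 = 8·3780 + 63; 3780 = 60·63 + 0 → gcd = 63; 2142 = 63·34.
Back-substitution yields 533988·(-44) + 166635·(141) = 63, so one solution is u = -44·34 = -1496, v = 141·34 = 4794.
Solutions in u differ by 166635/63 = 2645; the one in [0, 2645) is -1496 mod 2645 = 1149.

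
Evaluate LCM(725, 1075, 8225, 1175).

10256575

lcm(725, 1075) = 725·1075/gcd = 779375/25 = 31175
lcm(31175, 8225) = 31175·8225/gcd = 256414375/25 = 10256575
lcm(10256575, 1175) = 10256575·1175/gcd = 12051475625/1175 = 10256575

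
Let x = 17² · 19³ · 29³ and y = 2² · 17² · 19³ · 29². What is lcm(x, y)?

max exponent per prime: 2² · 17² · 19³ · 29³ = 193380478556

193380478556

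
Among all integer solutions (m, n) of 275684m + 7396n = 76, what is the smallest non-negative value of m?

1809

gcd(275684, 7396) = 4 (Euclid: 275684 = 37·7396 + 2032; 7396 = 3·2032 + 1300; 2032 = 1·1300 + 732; 1300 = 1·732 + 568; 732 = 1·568 + 164; 568 = 3·164 + 76; 164 = 2·76 + 12; 76 = 6·12 + 4; 12 = 3·4 + 0), and 4 | 76.
Extended Euclid: 275684·(-586) + 7396·(21843) = 4. Scale by 19: m₀ = -11134.
General solution m = m₀ + 1849t; reducing mod 1849 gives m = 1809 (and n = -67430).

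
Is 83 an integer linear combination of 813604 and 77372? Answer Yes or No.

By Bézout, 813604m − 77372n = 83 has integer solutions iff gcd(813604, 77372) | 83.
Euclid: 813604 = 10·77372 + 39884; 77372 = 1·39884 + 37488; 39884 = 1·37488 + 2396; 37488 = 15·2396 + 1548; 2396 = 1·1548 + 848; 1548 = 1·848 + 700; 848 = 1·700 + 148; 700 = 4·148 + 108; 148 = 1·108 + 40; 108 = 2·40 + 28; 40 = 1·28 + 12; 28 = 2·12 + 4; 12 = 3·4 + 0. gcd = 4; 83 mod 4 = 3. No.

No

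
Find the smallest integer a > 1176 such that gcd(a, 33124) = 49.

Multiples of 49 above 1176: 49·25, 49·26, … . Need the cofactor coprime to 33124/49 = 676.
Checking s = 25, 26, … the first with gcd(s, 676) = 1 is s = 25, giving 1225.

1225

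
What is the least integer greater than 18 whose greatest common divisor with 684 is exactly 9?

684 = 9·76. Any m with gcd(m, 684) = 9 is a multiple of 9, say 9s, with s coprime to 76.
Need s > 18/9, so s ≥ 3. First s ≥ 3 with gcd(s, 76) = 1 is s = 3. Thus m = 9·3 = 27.

27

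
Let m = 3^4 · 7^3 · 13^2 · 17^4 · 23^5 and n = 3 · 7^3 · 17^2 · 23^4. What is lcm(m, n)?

max exponent per prime: 3^4 · 7^3 · 13^2 · 17^4 · 23^5 = 2524066013711395881

2524066013711395881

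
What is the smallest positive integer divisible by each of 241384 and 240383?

gcd first: 241384 = 1·240383 + 1001; 240383 = 240·1001 + 143; 1001 = 7·143 + 0 → gcd = 143
lcm = 241384·240383/gcd = 58024610072/143 = 405766504

405766504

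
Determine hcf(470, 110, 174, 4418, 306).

gcd(470, 110): 470 = 4·110 + 30; 110 = 3·30 + 20; 30 = 1·20 + 10; 20 = 2·10 + 0 → 10
gcd(10, 174): 174 = 17·10 + 4; 10 = 2·4 + 2; 4 = 2·2 + 0 → 2
gcd(2, 4418): 4418 = 2209·2 + 0 → 2
gcd(2, 306): 306 = 153·2 + 0 → 2

2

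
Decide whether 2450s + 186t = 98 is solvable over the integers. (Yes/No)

By Bézout, 2450s + 186t = 98 has integer solutions iff gcd(2450, 186) | 98.
Euclid: 2450 = 13·186 + 32; 186 = 5·32 + 26; 32 = 1·26 + 6; 26 = 4·6 + 2; 6 = 3·2 + 0. gcd = 2; 98 mod 2 = 0. Yes.

Yes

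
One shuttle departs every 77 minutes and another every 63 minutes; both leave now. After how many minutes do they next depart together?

693

77 = 7 · 11; 63 = 3² · 7
max exponents: 3² · 7 · 11 = 693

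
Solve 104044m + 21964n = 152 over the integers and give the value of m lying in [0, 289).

38

gcd(104044, 21964) = 76 (Euclid: 104044 = 4·21964 + 16188; 21964 = 1·16188 + 5776; 16188 = 2·5776 + 4636; 5776 = 1·4636 + 1140; 4636 = 4·1140 + 76; 1140 = 15·76 + 0), and 76 | 152.
Extended Euclid: 104044·(19) + 21964·(-90) = 76. Scale by 2: m₀ = 38.
General solution m = m₀ + 289t; reducing mod 289 gives m = 38 (and n = -180).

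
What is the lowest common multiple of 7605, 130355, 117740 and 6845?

7605 = 3² · 5 · 13²; 130355 = 5 · 29² · 31; 117740 = 2² · 5 · 7 · 29²; 6845 = 5 · 37²
lcm takes max exponent of each prime: 2² · 3² · 5 · 7 · 13² · 29² · 31 · 37² = 7600083915060

7600083915060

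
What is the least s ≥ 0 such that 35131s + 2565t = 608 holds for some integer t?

98

gcd(35131, 2565) = 19 (Euclid: 35131 = 13·2565 + 1786; 2565 = 1·1786 + 779; 1786 = 2·779 + 228; 779 = 3·228 + 95; 228 = 2·95 + 38; 95 = 2·38 + 19; 38 = 2·19 + 0), and 19 | 608.
Extended Euclid: 35131·(-56) + 2565·(767) = 19. Scale by 32: s₀ = -1792.
General solution s = s₀ + 135k; reducing mod 135 gives s = 98 (and t = -1342).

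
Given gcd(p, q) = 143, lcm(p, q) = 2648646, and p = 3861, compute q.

Using pq = gcd(p,q)·lcm(p,q) = 143·2648646 = 378756378, we get q = 378756378/3861 = 98098.

98098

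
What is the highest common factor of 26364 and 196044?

Euclid: 196044 = 7·26364 + 11496; 26364 = 2·11496 + 3372; 11496 = 3·3372 + 1380; 3372 = 2·1380 + 612; 1380 = 2·612 + 156; 612 = 3·156 + 144; 156 = 1·144 + 12; 144 = 12·12 + 0. Last nonzero remainder: 12.

12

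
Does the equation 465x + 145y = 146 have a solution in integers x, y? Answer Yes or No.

By Bézout, 465x + 145y = 146 has integer solutions iff gcd(465, 145) | 146.
Euclid: 465 = 3·145 + 30; 145 = 4·30 + 25; 30 = 1·25 + 5; 25 = 5·5 + 0. gcd = 5; 146 mod 5 = 1. No.

No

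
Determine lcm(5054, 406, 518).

lcm(5054, 406) = 5054·406/gcd = 2051924/14 = 146566
lcm(146566, 518) = 146566·518/gcd = 75921188/14 = 5422942

5422942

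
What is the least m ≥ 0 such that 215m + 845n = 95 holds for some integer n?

138

gcd(215, 845) = 5 (Euclid: 845 = 3·215 + 200; 215 = 1·200 + 15; 200 = 13·15 + 5; 15 = 3·5 + 0), and 5 | 95.
Extended Euclid: 215·(-55) + 845·(14) = 5. Scale by 19: m₀ = -1045.
General solution m = m₀ + 169t; reducing mod 169 gives m = 138 (and n = -35).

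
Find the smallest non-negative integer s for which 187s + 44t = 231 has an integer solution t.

1

gcd(187, 44) = 11 (Euclid: 187 = 4·44 + 11; 44 = 4·11 + 0), and 11 | 231.
Extended Euclid: 187·(1) + 44·(-4) = 11. Scale by 21: s₀ = 21.
General solution s = s₀ + 4k; reducing mod 4 gives s = 1 (and t = 1).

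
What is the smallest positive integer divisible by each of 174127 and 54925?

9563925475

gcd first: 174127 = 3·54925 + 9352; 54925 = 5·9352 + 8165; 9352 = 1·8165 + 1187; 8165 = 6·1187 + 1043; 1187 = 1·1043 + 144; 1043 = 7·144 + 35; 144 = 4·35 + 4; 35 = 8·4 + 3; 4 = 1·3 + 1; 3 = 3·1 + 0 → gcd = 1
lcm = 174127·54925/gcd = 9563925475/1 = 9563925475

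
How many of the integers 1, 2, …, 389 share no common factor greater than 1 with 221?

339

221 = 13·17. Inclusion–exclusion on these primes:
389 − ⌊389/13⌋ − ⌊389/17⌋ + ⌊389/221⌋ = 339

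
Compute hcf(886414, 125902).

34

886414 = 2 · 17 · 29² · 31
125902 = 2 · 7 · 17 · 23²
Common: 2 · 17 = 34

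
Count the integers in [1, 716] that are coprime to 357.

357 = 3·7·17. Inclusion–exclusion on these primes:
716 − ⌊716/3⌋ − ⌊716/7⌋ − ⌊716/17⌋ + ⌊716/21⌋ + ⌊716/51⌋ + ⌊716/119⌋ − ⌊716/357⌋ = 386

386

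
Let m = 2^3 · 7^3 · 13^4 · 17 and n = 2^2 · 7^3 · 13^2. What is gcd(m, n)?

min exponent per shared prime: 2^2 · 7^3 · 13^2 = 231868

231868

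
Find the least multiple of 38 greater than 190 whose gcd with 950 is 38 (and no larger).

228

gcd(a, 950) = 38 forces 38 | a; write a = 38s. Then gcd(38s, 38·25) = 38·gcd(s, 25), so need gcd(s, 25) = 1.
38s > 190 gives s ≥ 6. The least s ≥ 6 coprime to 25 is 6, so a = 38·6 = 228.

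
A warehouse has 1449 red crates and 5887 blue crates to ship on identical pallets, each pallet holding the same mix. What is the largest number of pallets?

Euclid: 5887 = 4·1449 + 91; 1449 = 15·91 + 84; 91 = 1·84 + 7; 84 = 12·7 + 0. Last nonzero remainder: 7.

7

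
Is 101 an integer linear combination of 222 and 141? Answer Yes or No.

No

gcd(222, 141): 222 = 1·141 + 81; 141 = 1·81 + 60; 81 = 1·60 + 21; 60 = 2·21 + 18; 21 = 1·18 + 3; 18 = 6·3 + 0 → 3
3 does not divide 101, so a solution does not exist.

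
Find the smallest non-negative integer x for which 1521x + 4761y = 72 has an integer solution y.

47

Euclid: 4761 = 3·1521 + 198; 1521 = 7·198 + 135; 198 = 1·135 + 63; 135 = 2·63 + 9; 63 = 7·9 + 0 → gcd = 9; 72 = 9·8.
Back-substitution yields 1521·(72) + 4761·(-23) = 9, so one solution is x = 72·8 = 576, y = -23·8 = -184.
Solutions in x differ by 4761/9 = 529; the one in [0, 529) is 576 mod 529 = 47.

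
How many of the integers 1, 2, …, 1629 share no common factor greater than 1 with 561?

Prime factors of 561: 3, 11, 17. Count integers ≤ 1629 divisible by none of them.
By inclusion–exclusion: 1629 − ⌊1629/3⌋ − ⌊1629/11⌋ − ⌊1629/17⌋ + ⌊1629/33⌋ + ⌊1629/51⌋ + ⌊1629/187⌋ − ⌊1629/561⌋ = 929.

929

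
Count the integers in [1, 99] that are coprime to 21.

Prime factors of 21: 3, 7. Count integers ≤ 99 divisible by none of them.
By inclusion–exclusion: 99 − ⌊99/3⌋ − ⌊99/7⌋ + ⌊99/21⌋ = 56.

56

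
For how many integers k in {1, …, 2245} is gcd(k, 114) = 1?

710

114 = 2·3·19. Inclusion–exclusion on these primes:
2245 − ⌊2245/2⌋ − ⌊2245/3⌋ − ⌊2245/19⌋ + ⌊2245/6⌋ + ⌊2245/38⌋ + ⌊2245/57⌋ − ⌊2245/114⌋ = 710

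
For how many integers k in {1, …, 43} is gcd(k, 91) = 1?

91 = 7·13. Inclusion–exclusion on these primes:
43 − ⌊43/7⌋ − ⌊43/13⌋ + ⌊43/91⌋ = 34

34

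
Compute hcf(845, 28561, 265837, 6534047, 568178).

gcd(845, 28561): 28561 = 33·845 + 676; 845 = 1·676 + 169; 676 = 4·169 + 0 → 169
gcd(169, 265837): 265837 = 1573·169 + 0 → 169
gcd(169, 6534047): 6534047 = 38663·169 + 0 → 169
gcd(169, 568178): 568178 = 3362·169 + 0 → 169

169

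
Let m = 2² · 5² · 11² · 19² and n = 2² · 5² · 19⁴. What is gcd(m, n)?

36100

min exponent per shared prime: 2² · 5² · 19² = 36100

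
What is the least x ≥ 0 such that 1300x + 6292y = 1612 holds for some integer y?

69

gcd(1300, 6292) = 52 (Euclid: 6292 = 4·1300 + 1092; 1300 = 1·1092 + 208; 1092 = 5·208 + 52; 208 = 4·52 + 0), and 52 | 1612.
Extended Euclid: 1300·(-29) + 6292·(6) = 52. Scale by 31: x₀ = -899.
General solution x = x₀ + 121t; reducing mod 121 gives x = 69 (and y = -14).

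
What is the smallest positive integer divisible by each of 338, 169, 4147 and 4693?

38923742

338 = 2 · 13²; 169 = 13²; 4147 = 11 · 13 · 29; 4693 = 13 · 19²
lcm takes max exponent of each prime: 2 · 11 · 13² · 19² · 29 = 38923742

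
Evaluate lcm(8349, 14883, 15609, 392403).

691806489

8349 = 3 · 11² · 23; 14883 = 3 · 11² · 41; 15609 = 3 · 11² · 43; 392403 = 3 · 11² · 23 · 47
lcm takes max exponent of each prime: 3 · 11² · 23 · 41 · 43 · 47 = 691806489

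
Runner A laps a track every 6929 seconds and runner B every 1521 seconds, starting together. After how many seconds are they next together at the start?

62361

6929 = 13² · 41; 1521 = 3² · 13²
max exponents: 3² · 13² · 41 = 62361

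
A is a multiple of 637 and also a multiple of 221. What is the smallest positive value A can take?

gcd first: 637 = 2·221 + 195; 221 = 1·195 + 26; 195 = 7·26 + 13; 26 = 2·13 + 0 → gcd = 13
lcm = 637·221/gcd = 140777/13 = 10829

10829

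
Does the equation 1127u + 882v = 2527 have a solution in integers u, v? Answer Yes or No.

No

By Bézout, 1127u + 882v = 2527 has integer solutions iff gcd(1127, 882) | 2527.
Euclid: 1127 = 1·882 + 245; 882 = 3·245 + 147; 245 = 1·147 + 98; 147 = 1·98 + 49; 98 = 2·49 + 0. gcd = 49; 2527 mod 49 = 28. No.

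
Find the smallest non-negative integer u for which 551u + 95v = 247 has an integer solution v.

Euclid: 551 = 5·95 + 76; 95 = 1·76 + 19; 76 = 4·19 + 0 → gcd = 19; 247 = 19·13.
Back-substitution yields 551·(-1) + 95·(6) = 19, so one solution is u = -1·13 = -13, v = 6·13 = 78.
Solutions in u differ by 95/19 = 5; the one in [0, 5) is -13 mod 5 = 2.

2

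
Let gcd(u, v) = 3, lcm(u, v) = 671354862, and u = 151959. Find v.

u·v = gcd·lcm = 3·671354862 = 2014064586, so v = 2014064586/151959 = 13254.

13254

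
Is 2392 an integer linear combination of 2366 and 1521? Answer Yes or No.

By Bézout, 2366u − 1521v = 2392 has integer solutions iff gcd(2366, 1521) | 2392.
Euclid: 2366 = 1·1521 + 845; 1521 = 1·845 + 676; 845 = 1·676 + 169; 676 = 4·169 + 0. gcd = 169; 2392 mod 169 = 26. No.

No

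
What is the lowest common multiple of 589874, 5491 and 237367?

2129726509898

589874 = 2 · 19³ · 43; 5491 = 17² · 19; 237367 = 13 · 19 · 31²
lcm takes max exponent of each prime: 2 · 13 · 17² · 19³ · 31² · 43 = 2129726509898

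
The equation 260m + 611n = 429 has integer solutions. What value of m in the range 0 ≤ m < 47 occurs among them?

4

Reduce mod 611: 260m ≡ 429 (mod 611). With g = gcd(260, 611) = 13 dividing 429, divide through: 20m ≡ 33 (mod 47).
Since gcd(20, 47) = 1, m ≡ 33·(20)⁻¹ ≡ 4 (mod 47). Smallest non-negative: 4.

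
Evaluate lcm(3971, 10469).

3971 = 11 · 19²; 10469 = 19² · 29
max exponents: 11 · 19² · 29 = 115159

115159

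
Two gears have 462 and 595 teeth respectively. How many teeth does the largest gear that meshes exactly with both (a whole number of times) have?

7

462 = 2 · 3 · 7 · 11
595 = 5 · 7 · 17
Common: 7 = 7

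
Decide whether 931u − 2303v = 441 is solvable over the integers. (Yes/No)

gcd(931, 2303): 2303 = 2·931 + 441; 931 = 2·441 + 49; 441 = 9·49 + 0 → 49
49 divides 441, so a solution exists.

Yes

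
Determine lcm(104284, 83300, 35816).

lcm(104284, 83300) = 104284·83300/gcd = 8686857200/4 = 2171714300
lcm(2171714300, 35816) = 2171714300·35816/gcd = 77782119368800/4 = 19445529842200

19445529842200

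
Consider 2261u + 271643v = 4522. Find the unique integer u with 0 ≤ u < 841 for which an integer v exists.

2

gcd(2261, 271643) = 323 (Euclid: 271643 = 120·2261 + 323; 2261 = 7·323 + 0), and 323 | 4522.
Extended Euclid: 2261·(-120) + 271643·(1) = 323. Scale by 14: u₀ = -1680.
General solution u = u₀ + 841t; reducing mod 841 gives u = 2 (and v = 0).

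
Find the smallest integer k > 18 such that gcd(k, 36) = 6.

30

Multiples of 6 above 18: 6·4, 6·5, … . Need the cofactor coprime to 36/6 = 6.
Checking s = 4, 5, … the first with gcd(s, 6) = 1 is s = 5, giving 30.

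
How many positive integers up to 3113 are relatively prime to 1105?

2164

1105 = 5·13·17. Inclusion–exclusion on these primes:
3113 − ⌊3113/5⌋ − ⌊3113/13⌋ − ⌊3113/17⌋ + ⌊3113/65⌋ + ⌊3113/85⌋ + ⌊3113/221⌋ − ⌊3113/1105⌋ = 2164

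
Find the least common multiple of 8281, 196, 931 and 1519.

19510036

8281 = 7² · 13²; 196 = 2² · 7²; 931 = 7² · 19; 1519 = 7² · 31
lcm takes max exponent of each prime: 2² · 7² · 13² · 19 · 31 = 19510036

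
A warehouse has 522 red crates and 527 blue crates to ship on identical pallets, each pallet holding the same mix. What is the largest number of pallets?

1

522 = 2 · 3² · 29
527 = 17 · 31
Common: 1 = 1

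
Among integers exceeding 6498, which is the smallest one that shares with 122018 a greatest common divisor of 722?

Multiples of 722 above 6498: 722·10, 722·11, … . Need the cofactor coprime to 122018/722 = 169.
Checking s = 10, 11, … the first with gcd(s, 169) = 1 is s = 10, giving 7220.

7220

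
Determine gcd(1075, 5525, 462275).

gcd(1075, 5525): 5525 = 5·1075 + 150; 1075 = 7·150 + 25; 150 = 6·25 + 0 → 25
gcd(25, 462275): 462275 = 18491·25 + 0 → 25

25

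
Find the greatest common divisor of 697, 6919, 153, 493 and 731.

gcd(697, 6919): 6919 = 9·697 + 646; 697 = 1·646 + 51; 646 = 12·51 + 34; 51 = 1·34 + 17; 34 = 2·17 + 0 → 17
gcd(17, 153): 153 = 9·17 + 0 → 17
gcd(17, 493): 493 = 29·17 + 0 → 17
gcd(17, 731): 731 = 43·17 + 0 → 17

17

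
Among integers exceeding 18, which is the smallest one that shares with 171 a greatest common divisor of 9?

27

171 = 9·19. Any x with gcd(x, 171) = 9 is a multiple of 9, say 9s, with s coprime to 19.
Need s > 18/9, so s ≥ 3. First s ≥ 3 with gcd(s, 19) = 1 is s = 3. Thus x = 9·3 = 27.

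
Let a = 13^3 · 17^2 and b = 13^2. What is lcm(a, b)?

max exponent per prime: 13^3 · 17^2 = 634933

634933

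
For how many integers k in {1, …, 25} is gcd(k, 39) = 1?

Prime factors of 39: 3, 13. Count integers ≤ 25 divisible by none of them.
By inclusion–exclusion: 25 − ⌊25/3⌋ − ⌊25/13⌋ + ⌊25/39⌋ = 16.

16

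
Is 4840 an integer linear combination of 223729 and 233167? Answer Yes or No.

Yes

gcd(223729, 233167): 233167 = 1·223729 + 9438; 223729 = 23·9438 + 6655; 9438 = 1·6655 + 2783; 6655 = 2·2783 + 1089; 2783 = 2·1089 + 605; 1089 = 1·605 + 484; 605 = 1·484 + 121; 484 = 4·121 + 0 → 121
121 divides 4840, so a solution exists.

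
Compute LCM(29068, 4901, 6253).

31189964

29068 = 2² · 13² · 43; 4901 = 13² · 29; 6253 = 13² · 37
lcm takes max exponent of each prime: 2² · 13² · 29 · 37 · 43 = 31189964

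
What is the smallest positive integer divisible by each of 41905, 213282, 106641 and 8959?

41905 = 5 · 17² · 29; 213282 = 2 · 3² · 17² · 41; 106641 = 3² · 17² · 41; 8959 = 17² · 31
lcm takes max exponent of each prime: 2 · 3² · 5 · 17² · 29 · 31 · 41 = 958702590

958702590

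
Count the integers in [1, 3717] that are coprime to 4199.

4199 = 13·17·19. Inclusion–exclusion on these primes:
3717 − ⌊3717/13⌋ − ⌊3717/17⌋ − ⌊3717/19⌋ + ⌊3717/221⌋ + ⌊3717/247⌋ + ⌊3717/323⌋ − ⌊3717/4199⌋ = 3061

3061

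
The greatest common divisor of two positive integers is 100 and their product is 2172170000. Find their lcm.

gcd·lcm = product, so lcm = 2172170000/100 = 21721700.

21721700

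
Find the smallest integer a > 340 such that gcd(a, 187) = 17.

Multiples of 17 above 340: 17·21, 17·22, … . Need the cofactor coprime to 187/17 = 11.
Checking s = 21, 22, … the first with gcd(s, 11) = 1 is s = 21, giving 357.

357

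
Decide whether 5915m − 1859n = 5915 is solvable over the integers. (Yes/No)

Yes

gcd(5915, 1859): 5915 = 3·1859 + 338; 1859 = 5·338 + 169; 338 = 2·169 + 0 → 169
169 divides 5915, so a solution exists.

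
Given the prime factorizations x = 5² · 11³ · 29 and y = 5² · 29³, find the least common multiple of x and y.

811543975

max exponent per prime: 5² · 11³ · 29³ = 811543975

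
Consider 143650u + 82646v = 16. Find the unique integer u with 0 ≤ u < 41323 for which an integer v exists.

11063

gcd(143650, 82646) = 2 (Euclid: 143650 = 1·82646 + 61004; 82646 = 1·61004 + 21642; 61004 = 2·21642 + 17720; 21642 = 1·17720 + 3922; 17720 = 4·3922 + 2032; 3922 = 1·2032 + 1890; 2032 = 1·1890 + 142; 1890 = 13·142 + 44; 142 = 3·44 + 10; 44 = 4·10 + 4; 10 = 2·4 + 2; 4 = 2·2 + 0), and 2 | 16.
Extended Euclid: 143650·(16879) + 82646·(-29338) = 2. Scale by 8: u₀ = 135032.
General solution u = u₀ + 41323t; reducing mod 41323 gives u = 11063 (and v = -19229).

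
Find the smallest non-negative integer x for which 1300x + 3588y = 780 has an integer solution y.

42

Euclid: 3588 = 2·1300 + 988; 1300 = 1·988 + 312; 988 = 3·312 + 52; 312 = 6·52 + 0 → gcd = 52; 780 = 52·15.
Back-substitution yields 1300·(-11) + 3588·(4) = 52, so one solution is x = -11·15 = -165, y = 4·15 = 60.
Solutions in x differ by 3588/52 = 69; the one in [0, 69) is -165 mod 69 = 42.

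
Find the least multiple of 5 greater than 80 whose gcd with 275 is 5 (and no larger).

85

Multiples of 5 above 80: 5·17, 5·18, … . Need the cofactor coprime to 275/5 = 55.
Checking s = 17, 18, … the first with gcd(s, 55) = 1 is s = 17, giving 85.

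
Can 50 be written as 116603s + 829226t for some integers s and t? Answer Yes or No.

gcd(116603, 829226): 829226 = 7·116603 + 13005; 116603 = 8·13005 + 12563; 13005 = 1·12563 + 442; 12563 = 28·442 + 187; 442 = 2·187 + 68; 187 = 2·68 + 51; 68 = 1·51 + 17; 51 = 3·17 + 0 → 17
17 does not divide 50, so a solution does not exist.

No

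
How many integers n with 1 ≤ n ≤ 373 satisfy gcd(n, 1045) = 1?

257

1045 = 5·11·19. Inclusion–exclusion on these primes:
373 − ⌊373/5⌋ − ⌊373/11⌋ − ⌊373/19⌋ + ⌊373/55⌋ + ⌊373/95⌋ + ⌊373/209⌋ − ⌊373/1045⌋ = 257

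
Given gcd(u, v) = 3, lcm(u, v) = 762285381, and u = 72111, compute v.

Using uv = gcd(u,v)·lcm(u,v) = 3·762285381 = 2286856143, we get v = 2286856143/72111 = 31713.

31713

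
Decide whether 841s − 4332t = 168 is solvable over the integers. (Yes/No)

gcd(841, 4332): 4332 = 5·841 + 127; 841 = 6·127 + 79; 127 = 1·79 + 48; 79 = 1·48 + 31; 48 = 1·31 + 17; 31 = 1·17 + 14; 17 = 1·14 + 3; 14 = 4·3 + 2; 3 = 1·2 + 1; 2 = 2·1 + 0 → 1
1 divides 168, so a solution exists.

Yes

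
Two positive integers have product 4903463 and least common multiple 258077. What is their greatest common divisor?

19

gcd·lcm = product, so gcd = 4903463/258077 = 19.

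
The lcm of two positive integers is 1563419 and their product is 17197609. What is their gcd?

From gcd × lcm = mn: gcd = 17197609 / 1563419 = 11.

11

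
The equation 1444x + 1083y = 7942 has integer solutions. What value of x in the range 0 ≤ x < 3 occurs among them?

Euclid: 1444 = 1·1083 + 361; 1083 = 3·361 + 0 → gcd = 361; 7942 = 361·22.
Back-substitution yields 1444·(1) + 1083·(-1) = 361, so one solution is x = 1·22 = 22, y = -1·22 = -22.
Solutions in x differ by 1083/361 = 3; the one in [0, 3) is 22 mod 3 = 1.

1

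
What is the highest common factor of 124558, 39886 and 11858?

gcd(124558, 39886): 124558 = 3·39886 + 4900; 39886 = 8·4900 + 686; 4900 = 7·686 + 98; 686 = 7·98 + 0 → 98
gcd(98, 11858): 11858 = 121·98 + 0 → 98

98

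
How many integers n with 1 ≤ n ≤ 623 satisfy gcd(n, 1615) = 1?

1615 = 5·17·19. Inclusion–exclusion on these primes:
623 − ⌊623/5⌋ − ⌊623/17⌋ − ⌊623/19⌋ + ⌊623/85⌋ + ⌊623/95⌋ + ⌊623/323⌋ − ⌊623/1615⌋ = 445

445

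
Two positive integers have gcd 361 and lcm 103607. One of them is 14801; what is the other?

2527

u·v = gcd·lcm = 361·103607 = 37402127, so v = 37402127/14801 = 2527.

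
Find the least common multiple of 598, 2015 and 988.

598 = 2 · 13 · 23; 2015 = 5 · 13 · 31; 988 = 2² · 13 · 19
lcm takes max exponent of each prime: 2² · 5 · 13 · 19 · 23 · 31 = 3522220

3522220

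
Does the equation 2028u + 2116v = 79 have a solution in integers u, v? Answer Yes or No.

By Bézout, 2028u + 2116v = 79 has integer solutions iff gcd(2028, 2116) | 79.
Euclid: 2116 = 1·2028 + 88; 2028 = 23·88 + 4; 88 = 22·4 + 0. gcd = 4; 79 mod 4 = 3. No.

No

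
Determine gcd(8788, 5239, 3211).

169

8788 = 2² · 13³; 5239 = 13² · 31; 3211 = 13² · 19
gcd takes min exponent of each prime: 13² = 169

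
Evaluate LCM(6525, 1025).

6525 = 3² · 5² · 29; 1025 = 5² · 41
max exponents: 3² · 5² · 29 · 41 = 267525

267525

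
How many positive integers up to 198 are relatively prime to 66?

66 = 2·3·11. Inclusion–exclusion on these primes:
198 − ⌊198/2⌋ − ⌊198/3⌋ − ⌊198/11⌋ + ⌊198/6⌋ + ⌊198/22⌋ + ⌊198/33⌋ − ⌊198/66⌋ = 60

60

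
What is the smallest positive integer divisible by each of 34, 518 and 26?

34 = 2 · 17; 518 = 2 · 7 · 37; 26 = 2 · 13
lcm takes max exponent of each prime: 2 · 7 · 13 · 17 · 37 = 114478

114478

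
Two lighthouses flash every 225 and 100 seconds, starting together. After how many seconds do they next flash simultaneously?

900

gcd first: 225 = 2·100 + 25; 100 = 4·25 + 0 → gcd = 25
lcm = 225·100/gcd = 22500/25 = 900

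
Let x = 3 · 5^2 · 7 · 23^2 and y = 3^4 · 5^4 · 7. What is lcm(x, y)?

max exponent per prime: 3^4 · 5^4 · 7 · 23^2 = 187464375

187464375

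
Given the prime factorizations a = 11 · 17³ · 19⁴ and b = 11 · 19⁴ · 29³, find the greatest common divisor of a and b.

1433531

min exponent per shared prime: 11 · 19⁴ = 1433531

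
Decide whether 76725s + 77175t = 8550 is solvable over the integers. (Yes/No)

By Bézout, 76725s + 77175t = 8550 has integer solutions iff gcd(76725, 77175) | 8550.
Euclid: 77175 = 1·76725 + 450; 76725 = 170·450 + 225; 450 = 2·225 + 0. gcd = 225; 8550 mod 225 = 0. Yes.

Yes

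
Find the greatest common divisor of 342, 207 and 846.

9

gcd(342, 207): 342 = 1·207 + 135; 207 = 1·135 + 72; 135 = 1·72 + 63; 72 = 1·63 + 9; 63 = 7·9 + 0 → 9
gcd(9, 846): 846 = 94·9 + 0 → 9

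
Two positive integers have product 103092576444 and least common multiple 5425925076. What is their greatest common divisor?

19

gcd·lcm = product, so gcd = 103092576444/5425925076 = 19.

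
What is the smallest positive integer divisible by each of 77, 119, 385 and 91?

77 = 7 · 11; 119 = 7 · 17; 385 = 5 · 7 · 11; 91 = 7 · 13
lcm takes max exponent of each prime: 5 · 7 · 11 · 13 · 17 = 85085

85085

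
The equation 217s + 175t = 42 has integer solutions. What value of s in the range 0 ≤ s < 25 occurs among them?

Reduce mod 175: 217s ≡ 42 (mod 175). With g = gcd(217, 175) = 7 dividing 42, divide through: 31s ≡ 6 (mod 25).
Since gcd(31, 25) = 1, s ≡ 6·(31)⁻¹ ≡ 1 (mod 25). Smallest non-negative: 1.

1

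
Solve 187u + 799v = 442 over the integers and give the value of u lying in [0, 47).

28

gcd(187, 799) = 17 (Euclid: 799 = 4·187 + 51; 187 = 3·51 + 34; 51 = 1·34 + 17; 34 = 2·17 + 0), and 17 | 442.
Extended Euclid: 187·(-17) + 799·(4) = 17. Scale by 26: u₀ = -442.
General solution u = u₀ + 47t; reducing mod 47 gives u = 28 (and v = -6).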